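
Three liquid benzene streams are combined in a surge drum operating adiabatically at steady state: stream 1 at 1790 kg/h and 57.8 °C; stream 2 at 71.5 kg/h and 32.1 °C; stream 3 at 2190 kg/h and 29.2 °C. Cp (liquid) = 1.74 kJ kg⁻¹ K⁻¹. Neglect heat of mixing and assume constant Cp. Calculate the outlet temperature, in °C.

T_out = 41.9 °C

No heat crosses the boundary, so H_out = H_in.
Σ ṁᵢCp,ᵢTᵢ = 1790×1.74×57.8 + 71.5×1.74×32.1 + 2190×1.74×29.2 = 295290
Σ ṁᵢCp,ᵢ = 1790×1.74 + 71.5×1.74 + 2190×1.74 = 7049.6
T_out = 295290 / 7049.6 = 41.887 °C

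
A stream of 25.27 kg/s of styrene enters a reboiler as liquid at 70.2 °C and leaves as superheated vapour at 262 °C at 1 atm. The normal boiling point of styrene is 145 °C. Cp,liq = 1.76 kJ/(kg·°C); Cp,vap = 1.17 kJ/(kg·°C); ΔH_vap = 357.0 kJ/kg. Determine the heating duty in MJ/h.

Q = 56900 MJ/h

liquid 70.2→145 °C: 131.65 kJ/kg
vaporisation at 145 °C: 357 kJ/kg
vapour 145→262 °C: 136.89 kJ/kg
Δh = 131.65 + 357 + 136.89 = 625.54 kJ/kg
Q = ṁ·Δh = 25.27 kg/s × 625.54 kJ/kg = 15807 kJ/s
|Q| = 15807 kW = 56906 MJ/h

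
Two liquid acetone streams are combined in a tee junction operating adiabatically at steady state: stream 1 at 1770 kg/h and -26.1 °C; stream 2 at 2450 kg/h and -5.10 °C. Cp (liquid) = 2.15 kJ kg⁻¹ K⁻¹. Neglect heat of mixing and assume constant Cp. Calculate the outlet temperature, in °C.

No heat crosses the boundary, so H_out = H_in.
T_out = Σ ṁᵢCp,ᵢTᵢ / Σ ṁᵢCp,ᵢ
      = -126190 / 9073 = -13.908 °C

T_out = -13.9 °C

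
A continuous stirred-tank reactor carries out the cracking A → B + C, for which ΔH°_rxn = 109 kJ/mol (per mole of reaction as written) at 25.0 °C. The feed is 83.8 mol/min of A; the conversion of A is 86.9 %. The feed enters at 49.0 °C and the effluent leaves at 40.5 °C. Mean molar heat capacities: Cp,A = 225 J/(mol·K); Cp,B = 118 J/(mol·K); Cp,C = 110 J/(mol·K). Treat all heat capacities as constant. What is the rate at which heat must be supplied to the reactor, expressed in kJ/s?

Q_in = 130 kJ/s

Extent of reaction ξ = 0.869 × 83.8 = 72.822 mol/min
Reaction term: ξ·ΔH°_rxn = 72.822 × 109 = 7937.6 kJ/min
Sensible, feed 49.0→25 °C: -452.52 kJ/min
Outlet flows (mol/min): A 10.978, B 72.822, C 72.822
Sensible, products 25→40.5 °C: 295.64 kJ/min
Q = ΔH = 7780.7 kJ/min = 129.68 kW
Heat supplied = 129.68 kJ/s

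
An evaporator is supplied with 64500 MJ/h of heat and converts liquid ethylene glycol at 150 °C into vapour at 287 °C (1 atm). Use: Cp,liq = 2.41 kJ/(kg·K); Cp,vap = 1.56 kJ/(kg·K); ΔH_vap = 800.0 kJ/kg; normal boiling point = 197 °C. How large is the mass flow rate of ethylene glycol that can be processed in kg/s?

Δh = 2.41×(197−150) + 800.0 + 1.56×(287−197) = 1053.7 kJ/kg
Q = 64500 MJ/h = 17917 kJ/s = 17917 kJ/s
ṁ = Q/Δh = 17917 / 1053.7 = 17.004 kg/s

ṁ = 17.0 kg/s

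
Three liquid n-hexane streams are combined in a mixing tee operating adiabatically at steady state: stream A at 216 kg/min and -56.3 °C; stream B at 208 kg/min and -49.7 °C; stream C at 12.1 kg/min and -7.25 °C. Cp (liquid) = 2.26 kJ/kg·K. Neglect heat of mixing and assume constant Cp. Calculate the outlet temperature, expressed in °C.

No heat crosses the boundary, so H_out = H_in.
Σ ṁᵢCp,ᵢTᵢ = 216×2.26×-56.3 + 208×2.26×-49.7 + 12.1×2.26×-7.25 = -51045
Σ ṁᵢCp,ᵢ = 216×2.26 + 208×2.26 + 12.1×2.26 = 985.59
T_out = -51045 / 985.59 = -51.791 °C

T_out = -51.8 °C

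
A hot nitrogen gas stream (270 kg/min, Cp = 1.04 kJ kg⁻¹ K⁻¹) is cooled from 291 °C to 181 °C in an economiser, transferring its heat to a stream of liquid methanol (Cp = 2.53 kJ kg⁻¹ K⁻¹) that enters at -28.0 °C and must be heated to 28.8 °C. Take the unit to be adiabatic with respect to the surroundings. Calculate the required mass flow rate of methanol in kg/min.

Heat released by hot stream: Q = 270 × 1.04 × (291 − 181) = 30888 kJ/min
Energy balance on cold side (adiabatic exchanger): Q = ṁ_c·Cp_c·(T_c,out − T_c,in)
ṁ_c = 30888 / [2.53 × (28.8 − -28.0)] = 214.94 kg/min

ṁ_c = 215 kg/min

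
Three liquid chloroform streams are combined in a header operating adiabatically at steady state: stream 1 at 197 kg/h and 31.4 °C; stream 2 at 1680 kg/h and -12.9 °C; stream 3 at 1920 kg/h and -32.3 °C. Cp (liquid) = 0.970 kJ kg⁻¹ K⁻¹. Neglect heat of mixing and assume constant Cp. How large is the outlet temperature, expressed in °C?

T_out = -20.4 °C

Energy balance with Q = 0: Σ ṁᵢCp,ᵢ(T_out − Tᵢ) = 0
T_out = Σ ṁᵢCp,ᵢTᵢ / Σ ṁᵢCp,ᵢ
      = -75177 / 3683.1 = -20.411 °C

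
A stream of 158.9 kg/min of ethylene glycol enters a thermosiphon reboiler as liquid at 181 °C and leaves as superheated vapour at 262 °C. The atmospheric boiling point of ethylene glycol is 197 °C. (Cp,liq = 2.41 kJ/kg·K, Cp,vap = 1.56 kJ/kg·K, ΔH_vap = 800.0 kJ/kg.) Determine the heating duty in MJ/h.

Q = 8960 MJ/h

liquid 181→197 °C: 38.56 kJ/kg
vaporisation at 197 °C: 800 kJ/kg
vapour 197→262 °C: 101.4 kJ/kg
Δh = 38.56 + 800 + 101.4 = 939.96 kJ/kg
Q = ṁ·Δh = 158.9 kg/min × 939.96 kJ/kg = 149360 kJ/min
|Q| = 2489.3 kW = 8961.6 MJ/h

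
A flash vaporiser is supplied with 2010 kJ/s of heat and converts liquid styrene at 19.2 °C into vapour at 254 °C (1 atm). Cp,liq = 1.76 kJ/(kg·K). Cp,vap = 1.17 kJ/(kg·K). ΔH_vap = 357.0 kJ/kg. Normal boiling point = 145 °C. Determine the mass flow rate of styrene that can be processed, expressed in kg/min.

Δh = 1.76×(145−19.2) + 357.0 + 1.17×(254−145) = 705.94 kJ/kg
Q = 2010 kJ/s = 2010 kJ/s = 120600 kJ/min
ṁ = Q/Δh = 120600 / 705.94 = 170.84 kg/min

ṁ = 171 kg/min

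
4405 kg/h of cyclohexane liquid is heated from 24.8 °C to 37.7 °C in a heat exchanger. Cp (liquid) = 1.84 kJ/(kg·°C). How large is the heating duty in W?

Q = 29000 W

Q = ṁ·Cp·ΔT = 4405 × 1.84 × (37.7 − 24.8) = 104560 kJ/h
Converting: 104560 / 3600 s = 29.044 kW
Heating duty = 29044 W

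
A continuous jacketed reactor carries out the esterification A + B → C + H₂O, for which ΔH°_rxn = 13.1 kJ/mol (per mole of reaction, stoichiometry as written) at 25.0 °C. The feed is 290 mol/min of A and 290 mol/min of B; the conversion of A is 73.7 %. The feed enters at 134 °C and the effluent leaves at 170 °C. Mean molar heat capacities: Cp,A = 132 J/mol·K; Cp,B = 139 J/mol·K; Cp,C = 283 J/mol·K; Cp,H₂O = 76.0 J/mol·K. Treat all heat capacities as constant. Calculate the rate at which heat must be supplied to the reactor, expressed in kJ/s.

Extent of reaction ξ = 0.737 × 290 = 213.73 mol/min
Reaction term: ξ·ΔH°_rxn = 213.73 × 13.1 = 2799.9 kJ/min
Sensible, feed 134→25 °C: -8566.3 kJ/min
Outlet flows (mol/min): A 76.27, B 76.27, C 213.73, H₂O 213.73
Sensible, products 25→170 °C: 14123 kJ/min
Q = ΔH = 8356.3 kJ/min = 139.27 kW
Heat supplied = 139.27 kJ/s

Q_in = 139 kJ/s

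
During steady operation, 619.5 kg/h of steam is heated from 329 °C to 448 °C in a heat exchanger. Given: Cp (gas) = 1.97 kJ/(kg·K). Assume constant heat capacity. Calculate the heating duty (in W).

Q = ṁ·Cp·ΔT = 619.5 × 1.97 × (448 − 329) = 145230 kJ/h
Converting: 145230 / 3600 s = 40.341 kW
Heating duty = 40341 W

Q = 40300 W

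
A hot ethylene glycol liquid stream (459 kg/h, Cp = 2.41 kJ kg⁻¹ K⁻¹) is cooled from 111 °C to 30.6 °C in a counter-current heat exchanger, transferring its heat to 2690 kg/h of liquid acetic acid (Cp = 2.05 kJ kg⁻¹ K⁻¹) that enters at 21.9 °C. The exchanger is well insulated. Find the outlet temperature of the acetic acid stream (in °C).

T_c,out = 38.0 °C

Heat released by hot stream: Q = 459 × 2.41 × (111 − 30.6) = 88938 kJ/h
Energy balance on cold side (adiabatic exchanger): Q = ṁ_c·Cp_c·(T_c,out − T_c,in)
T_c,out = 21.9 + 88938/(2690 × 2.05) = 38.028 °C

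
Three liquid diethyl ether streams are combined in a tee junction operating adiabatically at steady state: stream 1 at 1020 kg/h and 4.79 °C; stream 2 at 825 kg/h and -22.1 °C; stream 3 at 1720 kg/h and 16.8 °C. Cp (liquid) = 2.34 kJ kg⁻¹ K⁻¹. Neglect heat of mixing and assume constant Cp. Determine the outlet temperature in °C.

T_out = 4.36 °C

No heat crosses the boundary, so H_out = H_in.
T_out = Σ ṁᵢCp,ᵢTᵢ / Σ ṁᵢCp,ᵢ
      = 36385 / 8342.1 = 4.3617 °C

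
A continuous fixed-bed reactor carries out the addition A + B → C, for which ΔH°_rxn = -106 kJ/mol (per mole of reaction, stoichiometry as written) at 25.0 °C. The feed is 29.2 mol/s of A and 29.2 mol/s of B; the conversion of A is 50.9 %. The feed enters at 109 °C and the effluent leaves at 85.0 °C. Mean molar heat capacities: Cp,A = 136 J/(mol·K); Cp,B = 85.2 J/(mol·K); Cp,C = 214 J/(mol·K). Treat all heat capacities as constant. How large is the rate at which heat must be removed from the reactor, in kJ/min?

Q_out = 104000 kJ/min

Extent of reaction ξ = 0.509 × 29.2 = 14.863 mol/s
Reaction term: ξ·ΔH°_rxn = 14.863 × -106 = -1575.5 kJ/s
Sensible, feed 109→25 °C: -542.56 kJ/s
Outlet flows (mol/s): A 14.337, B 14.337, C 14.863
Sensible, products 25→85.0 °C: 381.12 kJ/s
Q = ΔH = -1736.9 kJ/s = -1736.9 kW
Heat removed = 104210 kJ/min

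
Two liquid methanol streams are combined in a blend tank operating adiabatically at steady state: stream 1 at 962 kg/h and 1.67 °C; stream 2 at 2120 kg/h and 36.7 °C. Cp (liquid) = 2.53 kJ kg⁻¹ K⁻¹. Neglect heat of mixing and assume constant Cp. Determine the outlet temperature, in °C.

No heat crosses the boundary, so H_out = H_in.
Σ ṁᵢCp,ᵢTᵢ = 962×2.53×1.67 + 2120×2.53×36.7 = 200910
Σ ṁᵢCp,ᵢ = 962×2.53 + 2120×2.53 = 7797.5
T_out = 200910 / 7797.5 = 25.766 °C

T_out = 25.8 °C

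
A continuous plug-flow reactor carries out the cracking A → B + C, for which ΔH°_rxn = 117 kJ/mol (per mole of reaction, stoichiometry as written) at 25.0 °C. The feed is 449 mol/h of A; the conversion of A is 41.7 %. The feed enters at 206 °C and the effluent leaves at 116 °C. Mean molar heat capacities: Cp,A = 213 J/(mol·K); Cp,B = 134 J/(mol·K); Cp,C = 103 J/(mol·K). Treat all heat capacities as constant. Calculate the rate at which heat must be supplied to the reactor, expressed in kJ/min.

Q_in = 228 kJ/min

Extent of reaction ξ = 0.417 × 449 = 187.23 mol/h
Reaction term: ξ·ΔH°_rxn = 187.23 × 117 = 21906 kJ/h
Sensible, feed 206→25 °C: -17310 kJ/h
Outlet flows (mol/h): A 261.77, B 187.23, C 187.23
Sensible, products 25→116 °C: 9111.9 kJ/h
Q = ΔH = 13708 kJ/h = 3.8077 kW
Heat supplied = 228.46 kJ/min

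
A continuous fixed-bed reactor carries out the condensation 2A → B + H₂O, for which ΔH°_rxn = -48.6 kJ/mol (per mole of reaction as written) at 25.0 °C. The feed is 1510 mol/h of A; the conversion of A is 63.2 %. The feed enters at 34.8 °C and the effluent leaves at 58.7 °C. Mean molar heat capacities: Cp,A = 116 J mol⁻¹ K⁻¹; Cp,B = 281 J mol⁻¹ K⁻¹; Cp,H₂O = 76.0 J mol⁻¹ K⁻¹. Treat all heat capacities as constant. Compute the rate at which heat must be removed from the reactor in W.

Q_out = 4720 W

Extent of reaction ξ = 0.632 × 1510 / 2 = 477.16 mol/h
Reaction term: ξ·ΔH°_rxn = 477.16 × -48.6 = -23190 kJ/h
Sensible, feed 34.8→25 °C: -1716.6 kJ/h
Outlet flows (mol/h): A 555.68, B 477.16, H₂O 477.16
Sensible, products 25→58.7 °C: 7912.9 kJ/h
Q = ΔH = -16994 kJ/h = -4.7204 kW
Heat removed = 4720.4 W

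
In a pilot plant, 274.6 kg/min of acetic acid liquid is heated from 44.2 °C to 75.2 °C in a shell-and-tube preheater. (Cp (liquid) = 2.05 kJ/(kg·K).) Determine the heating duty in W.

Q = 291000 W

Q = ṁ·Cp·ΔT = 274.6 × 2.05 × (75.2 − 44.2) = 17451 kJ/min
Converting: 17451 / 60 s = 290.85 kW
Heating duty = 290850 W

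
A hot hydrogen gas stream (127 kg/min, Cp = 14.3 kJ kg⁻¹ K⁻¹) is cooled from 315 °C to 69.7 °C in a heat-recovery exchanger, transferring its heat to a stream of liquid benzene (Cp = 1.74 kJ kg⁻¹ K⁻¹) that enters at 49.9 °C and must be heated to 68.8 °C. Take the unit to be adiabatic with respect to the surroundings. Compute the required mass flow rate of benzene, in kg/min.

ṁ_c = 13500 kg/min

Heat released by hot stream: Q = 127 × 14.3 × (315 − 69.7) = 445490 kJ/min
Energy balance on cold side (adiabatic exchanger): Q = ṁ_c·Cp_c·(T_c,out − T_c,in)
ṁ_c = 445490 / [1.74 × (68.8 − 49.9)] = 13546 kg/min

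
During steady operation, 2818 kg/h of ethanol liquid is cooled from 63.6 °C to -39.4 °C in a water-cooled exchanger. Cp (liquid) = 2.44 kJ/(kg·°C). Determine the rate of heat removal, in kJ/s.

Q = ṁ·Cp·ΔT = 2818 × 2.44 × (-39.4 − 63.6) = -708220 kJ/h
Converting: 708220 / 3600 s = 196.73 kW

Q_c = 197 kJ/s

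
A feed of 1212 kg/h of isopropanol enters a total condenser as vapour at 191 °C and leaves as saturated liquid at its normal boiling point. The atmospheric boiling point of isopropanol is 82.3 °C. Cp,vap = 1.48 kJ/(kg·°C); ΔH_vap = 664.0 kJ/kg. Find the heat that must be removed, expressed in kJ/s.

Q_c = 278 kJ/s

vapour 191→82.3 °C: -160.88 kJ/kg
condensation at 82.3 °C: -664 kJ/kg
Δh = -160.88 + -664 = -824.88 kJ/kg
Q = ṁ·Δh = 1212 kg/h × -824.88 kJ/kg = -999750 kJ/h
|Q| = 277.71 kW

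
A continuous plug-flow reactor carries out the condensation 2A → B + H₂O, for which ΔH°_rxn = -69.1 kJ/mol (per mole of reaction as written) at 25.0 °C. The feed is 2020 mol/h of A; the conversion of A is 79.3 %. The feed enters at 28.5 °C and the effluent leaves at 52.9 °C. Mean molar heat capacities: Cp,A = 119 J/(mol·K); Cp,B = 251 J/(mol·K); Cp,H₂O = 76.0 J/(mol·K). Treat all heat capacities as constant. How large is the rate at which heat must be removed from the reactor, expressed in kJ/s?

Extent of reaction ξ = 0.793 × 2020 / 2 = 800.93 mol/h
Reaction term: ξ·ΔH°_rxn = 800.93 × -69.1 = -55344 kJ/h
Sensible, feed 28.5→25 °C: -841.33 kJ/h
Outlet flows (mol/h): A 418.14, B 800.93, H₂O 800.93
Sensible, products 25→52.9 °C: 8695.4 kJ/h
Q = ΔH = -47490 kJ/h = -13.192 kW
Heat removed = 13.192 kJ/s

Q_out = 13.2 kJ/s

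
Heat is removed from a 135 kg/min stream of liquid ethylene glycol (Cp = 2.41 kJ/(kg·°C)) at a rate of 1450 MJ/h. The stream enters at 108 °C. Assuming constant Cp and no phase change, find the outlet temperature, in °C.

Q = 1450 MJ/h = 24167 kJ/min
ΔT = Q/(ṁ·Cp) = 24167/(135×2.41) = 74.279 K
T_out = 108 − 74.279 = 33.721 °C

T_out = 33.7 °C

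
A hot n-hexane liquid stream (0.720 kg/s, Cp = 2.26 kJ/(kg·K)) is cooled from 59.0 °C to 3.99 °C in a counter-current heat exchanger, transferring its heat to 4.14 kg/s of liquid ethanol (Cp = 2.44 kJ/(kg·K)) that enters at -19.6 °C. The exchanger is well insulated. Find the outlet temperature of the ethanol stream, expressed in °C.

Heat released by hot stream: Q = 0.720 × 2.26 × (59.0 − 3.99) = 89.512 kJ/s
Energy balance on cold side (adiabatic exchanger): Q = ṁ_c·Cp_c·(T_c,out − T_c,in)
T_c,out = -19.6 + 89.512/(4.14 × 2.44) = -10.739 °C

T_c,out = -10.7 °C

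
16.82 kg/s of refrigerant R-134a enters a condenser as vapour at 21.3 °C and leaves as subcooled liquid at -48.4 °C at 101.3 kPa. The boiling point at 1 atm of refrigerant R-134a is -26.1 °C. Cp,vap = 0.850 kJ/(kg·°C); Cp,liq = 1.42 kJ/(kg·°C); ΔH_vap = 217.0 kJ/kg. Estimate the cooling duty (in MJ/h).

vapour 21.3→-26.1 °C: -40.29 kJ/kg
condensation at -26.1 °C: -217 kJ/kg
liquid -26.1→-48.4 °C: -31.666 kJ/kg
Δh = -40.29 + -217 + -31.666 = -288.96 kJ/kg
Q = ṁ·Δh = 16.82 kg/s × -288.96 kJ/kg = -4860.2 kJ/s
|Q| = 4860.2 kW = 17497 MJ/h

Q_c = 17500 MJ/h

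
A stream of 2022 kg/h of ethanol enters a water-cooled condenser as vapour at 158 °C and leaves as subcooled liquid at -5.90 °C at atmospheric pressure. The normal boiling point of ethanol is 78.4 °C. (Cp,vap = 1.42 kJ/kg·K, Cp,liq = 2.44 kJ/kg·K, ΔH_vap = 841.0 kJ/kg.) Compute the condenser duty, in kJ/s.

Q_c = 651 kJ/s

vapour 158→78.4 °C: -113.03 kJ/kg
condensation at 78.4 °C: -841 kJ/kg
liquid 78.4→-5.90 °C: -205.69 kJ/kg
Δh = -113.03 + -841 + -205.69 = -1159.7 kJ/kg
Q = ṁ·Δh = 2022 kg/h × -1159.7 kJ/kg = -2.345e+06 kJ/h
|Q| = 651.38 kW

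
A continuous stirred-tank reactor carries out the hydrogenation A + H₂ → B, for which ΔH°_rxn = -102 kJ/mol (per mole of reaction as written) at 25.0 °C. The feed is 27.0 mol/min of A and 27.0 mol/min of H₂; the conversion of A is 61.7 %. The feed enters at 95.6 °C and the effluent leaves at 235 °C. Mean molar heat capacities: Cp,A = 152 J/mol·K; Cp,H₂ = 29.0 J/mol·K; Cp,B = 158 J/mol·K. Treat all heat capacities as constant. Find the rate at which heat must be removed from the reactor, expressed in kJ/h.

Extent of reaction ξ = 0.617 × 27.0 = 16.659 mol/min
Reaction term: ξ·ΔH°_rxn = 16.659 × -102 = -1699.2 kJ/min
Sensible, feed 95.6→25 °C: -345.02 kJ/min
Outlet flows (mol/min): A 10.341, H₂ 10.341, B 16.659
Sensible, products 25→235 °C: 945.81 kJ/min
Q = ΔH = -1098.4 kJ/min = -18.307 kW
Heat removed = 65906 kJ/h

Q_out = 65900 kJ/h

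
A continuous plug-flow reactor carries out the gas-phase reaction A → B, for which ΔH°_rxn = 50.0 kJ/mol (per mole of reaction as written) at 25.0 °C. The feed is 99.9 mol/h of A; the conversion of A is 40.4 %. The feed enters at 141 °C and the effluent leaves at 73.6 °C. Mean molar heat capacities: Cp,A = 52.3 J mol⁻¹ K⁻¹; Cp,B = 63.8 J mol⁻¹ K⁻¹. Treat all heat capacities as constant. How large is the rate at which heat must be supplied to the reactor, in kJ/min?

Extent of reaction ξ = 0.404 × 99.9 = 40.36 mol/h
Reaction term: ξ·ΔH°_rxn = 40.36 × 50.0 = 2018 kJ/h
Sensible, feed 141→25 °C: -606.07 kJ/h
Outlet flows (mol/h): A 59.54, B 40.36
Sensible, products 25→73.6 °C: 276.48 kJ/h
Q = ΔH = 1688.4 kJ/h = 0.469 kW
Heat supplied = 28.14 kJ/min

Q_in = 28.1 kJ/min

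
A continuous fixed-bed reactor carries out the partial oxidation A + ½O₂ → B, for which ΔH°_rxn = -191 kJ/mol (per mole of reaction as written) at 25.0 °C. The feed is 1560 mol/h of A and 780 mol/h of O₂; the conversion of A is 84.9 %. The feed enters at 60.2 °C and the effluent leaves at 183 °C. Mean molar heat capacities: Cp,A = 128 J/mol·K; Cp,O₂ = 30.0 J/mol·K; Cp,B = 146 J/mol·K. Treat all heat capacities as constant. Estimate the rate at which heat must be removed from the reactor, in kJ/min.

Extent of reaction ξ = 0.849 × 1560 = 1324.4 mol/h
Reaction term: ξ·ΔH°_rxn = 1324.4 × -191 = -252970 kJ/h
Sensible, feed 60.2→25 °C: -7852.4 kJ/h
Outlet flows (mol/h): A 235.56, O₂ 117.78, B 1324.4
Sensible, products 25→183 °C: 35874 kJ/h
Q = ΔH = -224950 kJ/h = -62.485 kW
Heat removed = 3749.1 kJ/min

Q_out = 3750 kJ/min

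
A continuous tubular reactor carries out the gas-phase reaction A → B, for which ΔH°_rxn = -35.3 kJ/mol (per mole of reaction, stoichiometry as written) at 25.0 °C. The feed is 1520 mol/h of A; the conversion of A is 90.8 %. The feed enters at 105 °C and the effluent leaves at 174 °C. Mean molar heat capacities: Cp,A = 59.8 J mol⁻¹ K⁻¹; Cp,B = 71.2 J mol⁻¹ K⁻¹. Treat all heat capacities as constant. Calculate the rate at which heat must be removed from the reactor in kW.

Q_out = 11.1 kW

Extent of reaction ξ = 0.908 × 1520 = 1380.2 mol/h
Reaction term: ξ·ΔH°_rxn = 1380.2 × -35.3 = -48720 kJ/h
Sensible, feed 105→25 °C: -7271.7 kJ/h
Outlet flows (mol/h): A 139.84, B 1380.2
Sensible, products 25→174 °C: 15888 kJ/h
Q = ΔH = -40103 kJ/h = -11.14 kW
Heat removed = 11.14 kW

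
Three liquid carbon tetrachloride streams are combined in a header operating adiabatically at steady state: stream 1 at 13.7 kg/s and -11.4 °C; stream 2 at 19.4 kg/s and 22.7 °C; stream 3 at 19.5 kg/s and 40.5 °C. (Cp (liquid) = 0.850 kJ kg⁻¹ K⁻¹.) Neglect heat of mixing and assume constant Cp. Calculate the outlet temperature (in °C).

Energy balance with Q = 0: Σ ṁᵢCp,ᵢ(T_out − Tᵢ) = 0
T_out = Σ ṁᵢCp,ᵢTᵢ / Σ ṁᵢCp,ᵢ
      = 912.86 / 44.71 = 20.417 °C

T_out = 20.4 °C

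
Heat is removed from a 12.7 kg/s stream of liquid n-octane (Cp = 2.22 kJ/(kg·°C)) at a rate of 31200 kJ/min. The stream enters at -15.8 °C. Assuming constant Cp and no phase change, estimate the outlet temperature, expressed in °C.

T_out = -34.2 °C

Q = 31200 kJ/min = 520 kJ/s
ΔT = Q/(ṁ·Cp) = 520/(12.7×2.22) = 18.444 K
T_out = -15.8 − 18.444 = -34.244 °C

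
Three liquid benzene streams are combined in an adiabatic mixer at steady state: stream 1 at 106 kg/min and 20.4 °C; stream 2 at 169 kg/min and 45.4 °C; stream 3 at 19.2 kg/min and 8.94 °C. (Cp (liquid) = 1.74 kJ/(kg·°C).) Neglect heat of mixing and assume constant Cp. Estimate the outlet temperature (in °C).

Energy balance with Q = 0: Σ ṁᵢCp,ᵢ(T_out − Tᵢ) = 0
T_out = Σ ṁᵢCp,ᵢTᵢ / Σ ṁᵢCp,ᵢ
      = 17412 / 511.91 = 34.013 °C

T_out = 34.0 °C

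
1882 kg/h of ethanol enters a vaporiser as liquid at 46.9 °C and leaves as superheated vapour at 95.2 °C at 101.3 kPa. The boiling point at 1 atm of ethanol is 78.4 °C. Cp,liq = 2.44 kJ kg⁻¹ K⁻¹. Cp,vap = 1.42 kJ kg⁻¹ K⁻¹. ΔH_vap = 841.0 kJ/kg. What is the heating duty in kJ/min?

Q = 29500 kJ/min

liquid 46.9→78.4 °C: 76.86 kJ/kg
vaporisation at 78.4 °C: 841 kJ/kg
vapour 78.4→95.2 °C: 23.856 kJ/kg
Δh = 76.86 + 841 + 23.856 = 941.72 kJ/kg
Q = ṁ·Δh = 1882 kg/h × 941.72 kJ/kg = 1.7723e+06 kJ/h
|Q| = 492.31 kW = 29538 kJ/min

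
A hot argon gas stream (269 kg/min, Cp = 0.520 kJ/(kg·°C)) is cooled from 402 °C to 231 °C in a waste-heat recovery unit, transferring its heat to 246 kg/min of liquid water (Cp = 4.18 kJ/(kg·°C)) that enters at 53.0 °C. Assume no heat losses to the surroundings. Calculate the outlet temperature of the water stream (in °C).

T_c,out = 76.3 °C

Heat released by hot stream: Q = 269 × 0.520 × (402 − 231) = 23919 kJ/min
Energy balance on cold side (adiabatic exchanger): Q = ṁ_c·Cp_c·(T_c,out − T_c,in)
T_c,out = 53.0 + 23919/(246 × 4.18) = 76.262 °C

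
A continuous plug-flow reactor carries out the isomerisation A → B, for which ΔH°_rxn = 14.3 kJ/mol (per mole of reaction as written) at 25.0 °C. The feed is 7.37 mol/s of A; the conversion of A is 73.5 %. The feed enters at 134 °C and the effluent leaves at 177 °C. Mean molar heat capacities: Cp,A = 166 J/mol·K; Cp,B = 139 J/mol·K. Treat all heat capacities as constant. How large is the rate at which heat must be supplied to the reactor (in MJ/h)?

Q_in = 388 MJ/h

Extent of reaction ξ = 0.735 × 7.37 = 5.4169 mol/s
Reaction term: ξ·ΔH°_rxn = 5.4169 × 14.3 = 77.462 kJ/s
Sensible, feed 134→25 °C: -133.35 kJ/s
Outlet flows (mol/s): A 1.9531, B 5.4169
Sensible, products 25→177 °C: 163.73 kJ/s
Q = ΔH = 107.84 kJ/s = 107.84 kW
Heat supplied = 388.22 MJ/h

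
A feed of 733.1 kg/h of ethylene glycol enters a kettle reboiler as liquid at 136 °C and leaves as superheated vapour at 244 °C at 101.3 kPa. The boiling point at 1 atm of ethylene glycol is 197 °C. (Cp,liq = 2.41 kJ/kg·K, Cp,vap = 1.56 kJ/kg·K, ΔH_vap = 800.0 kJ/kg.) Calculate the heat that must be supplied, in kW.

liquid 136→197 °C: 147.01 kJ/kg
vaporisation at 197 °C: 800 kJ/kg
vapour 197→244 °C: 73.32 kJ/kg
Δh = 147.01 + 800 + 73.32 = 1020.3 kJ/kg
Q = ṁ·Δh = 733.1 kg/h × 1020.3 kJ/kg = 748000 kJ/h
|Q| = 207.78 kW

Q = 208 kW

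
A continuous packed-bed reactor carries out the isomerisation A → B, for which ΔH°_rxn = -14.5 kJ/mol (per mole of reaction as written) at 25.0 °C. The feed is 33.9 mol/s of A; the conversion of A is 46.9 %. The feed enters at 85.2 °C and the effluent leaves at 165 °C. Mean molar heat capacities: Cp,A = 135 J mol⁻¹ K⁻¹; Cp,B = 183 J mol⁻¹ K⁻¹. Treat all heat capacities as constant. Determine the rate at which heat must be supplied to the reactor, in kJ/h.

Extent of reaction ξ = 0.469 × 33.9 = 15.899 mol/s
Reaction term: ξ·ΔH°_rxn = 15.899 × -14.5 = -230.54 kJ/s
Sensible, feed 85.2→25 °C: -275.51 kJ/s
Outlet flows (mol/s): A 18.001, B 15.899
Sensible, products 25→165 °C: 747.55 kJ/s
Q = ΔH = 241.51 kJ/s = 241.51 kW
Heat supplied = 869430 kJ/h

Q_in = 869000 kJ/h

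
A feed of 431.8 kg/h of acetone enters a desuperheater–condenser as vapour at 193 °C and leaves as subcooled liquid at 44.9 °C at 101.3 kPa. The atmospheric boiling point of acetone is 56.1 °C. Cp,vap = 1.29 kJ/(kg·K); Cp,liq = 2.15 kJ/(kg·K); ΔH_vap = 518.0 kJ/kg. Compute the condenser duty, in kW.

Q_c = 86.2 kW

vapour 193→56.1 °C: -176.6 kJ/kg
condensation at 56.1 °C: -518 kJ/kg
liquid 56.1→44.9 °C: -24.08 kJ/kg
Δh = -176.6 + -518 + -24.08 = -718.68 kJ/kg
Q = ṁ·Δh = 431.8 kg/h × -718.68 kJ/kg = -310330 kJ/h
|Q| = 86.202 kW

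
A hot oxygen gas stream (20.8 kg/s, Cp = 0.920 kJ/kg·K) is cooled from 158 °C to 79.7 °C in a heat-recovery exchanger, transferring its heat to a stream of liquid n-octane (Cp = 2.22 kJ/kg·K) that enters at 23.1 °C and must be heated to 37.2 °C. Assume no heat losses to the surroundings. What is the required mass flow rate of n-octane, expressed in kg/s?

ṁ_c = 47.9 kg/s

Heat released by hot stream: Q = 20.8 × 0.920 × (158 − 79.7) = 1498.3 kJ/s
Energy balance on cold side (adiabatic exchanger): Q = ṁ_c·Cp_c·(T_c,out − T_c,in)
ṁ_c = 1498.3 / [2.22 × (37.2 − 23.1)] = 47.868 kg/s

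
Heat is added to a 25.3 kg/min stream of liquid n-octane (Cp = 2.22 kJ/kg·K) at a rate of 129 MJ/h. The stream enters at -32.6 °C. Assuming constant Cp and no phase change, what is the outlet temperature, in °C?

Q = 129 MJ/h = 2150 kJ/min
ΔT = Q/(ṁ·Cp) = 2150/(25.3×2.22) = 38.279 K
T_out = -32.6 + 38.279 = 5.6794 °C

T_out = 5.68 °C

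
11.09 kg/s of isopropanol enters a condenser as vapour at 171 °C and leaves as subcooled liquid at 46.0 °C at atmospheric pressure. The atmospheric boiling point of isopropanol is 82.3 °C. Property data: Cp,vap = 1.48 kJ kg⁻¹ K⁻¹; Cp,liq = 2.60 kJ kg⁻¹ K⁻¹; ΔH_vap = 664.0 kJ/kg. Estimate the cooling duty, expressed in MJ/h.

Q_c = 35500 MJ/h

vapour 171→82.3 °C: -131.28 kJ/kg
condensation at 82.3 °C: -664 kJ/kg
liquid 82.3→46.0 °C: -94.38 kJ/kg
Δh = -131.28 + -664 + -94.38 = -889.66 kJ/kg
Q = ṁ·Δh = 11.09 kg/s × -889.66 kJ/kg = -9866.3 kJ/s
|Q| = 9866.3 kW = 35519 MJ/h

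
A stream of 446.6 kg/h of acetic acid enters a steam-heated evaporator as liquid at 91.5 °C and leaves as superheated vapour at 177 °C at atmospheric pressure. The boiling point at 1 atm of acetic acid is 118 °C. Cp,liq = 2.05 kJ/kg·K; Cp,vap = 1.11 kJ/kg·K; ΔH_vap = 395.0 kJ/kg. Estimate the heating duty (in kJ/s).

Q = 63.9 kJ/s

liquid 91.5→118 °C: 54.325 kJ/kg
vaporisation at 118 °C: 395 kJ/kg
vapour 118→177 °C: 65.49 kJ/kg
Δh = 54.325 + 395 + 65.49 = 514.82 kJ/kg
Q = ṁ·Δh = 446.6 kg/h × 514.82 kJ/kg = 229920 kJ/h
|Q| = 63.866 kW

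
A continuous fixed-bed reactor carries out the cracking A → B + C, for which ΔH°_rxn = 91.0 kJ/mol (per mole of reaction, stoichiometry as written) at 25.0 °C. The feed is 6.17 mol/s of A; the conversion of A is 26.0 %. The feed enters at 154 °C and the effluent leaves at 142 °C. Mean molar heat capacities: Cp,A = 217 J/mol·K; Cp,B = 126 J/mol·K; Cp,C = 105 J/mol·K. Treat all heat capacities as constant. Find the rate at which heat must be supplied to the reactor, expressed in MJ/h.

Extent of reaction ξ = 0.260 × 6.17 = 1.6042 mol/s
Reaction term: ξ·ΔH°_rxn = 1.6042 × 91.0 = 145.98 kJ/s
Sensible, feed 154→25 °C: -172.72 kJ/s
Outlet flows (mol/s): A 4.5658, B 1.6042, C 1.6042
Sensible, products 25→142 °C: 159.28 kJ/s
Q = ΔH = 132.54 kJ/s = 132.54 kW
Heat supplied = 477.16 MJ/h

Q_in = 477 MJ/h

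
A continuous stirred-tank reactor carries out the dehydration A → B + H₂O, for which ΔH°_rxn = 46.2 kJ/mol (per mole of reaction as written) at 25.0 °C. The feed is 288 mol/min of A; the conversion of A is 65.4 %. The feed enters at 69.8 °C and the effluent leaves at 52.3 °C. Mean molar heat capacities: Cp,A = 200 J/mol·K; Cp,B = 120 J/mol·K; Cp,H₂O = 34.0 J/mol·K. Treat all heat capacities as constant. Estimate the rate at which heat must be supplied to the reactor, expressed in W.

Extent of reaction ξ = 0.654 × 288 = 188.35 mol/min
Reaction term: ξ·ΔH°_rxn = 188.35 × 46.2 = 8701.9 kJ/min
Sensible, feed 69.8→25 °C: -2580.5 kJ/min
Outlet flows (mol/min): A 99.648, B 188.35, H₂O 188.35
Sensible, products 25→52.3 °C: 1335.9 kJ/min
Q = ΔH = 7457.3 kJ/min = 124.29 kW
Heat supplied = 124290 W

Q_in = 124000 W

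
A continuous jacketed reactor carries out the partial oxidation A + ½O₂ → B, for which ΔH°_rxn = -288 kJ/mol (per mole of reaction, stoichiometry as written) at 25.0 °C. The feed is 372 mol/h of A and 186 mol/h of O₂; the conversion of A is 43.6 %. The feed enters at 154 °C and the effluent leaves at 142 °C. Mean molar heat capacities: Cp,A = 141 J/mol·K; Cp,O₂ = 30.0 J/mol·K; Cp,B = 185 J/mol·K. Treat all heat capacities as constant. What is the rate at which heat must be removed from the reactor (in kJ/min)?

Q_out = 781 kJ/min

Extent of reaction ξ = 0.436 × 372 = 162.19 mol/h
Reaction term: ξ·ΔH°_rxn = 162.19 × -288 = -46711 kJ/h
Sensible, feed 154→25 °C: -7486.1 kJ/h
Outlet flows (mol/h): A 209.81, O₂ 104.9, B 162.19
Sensible, products 25→142 °C: 7340.1 kJ/h
Q = ΔH = -46857 kJ/h = -13.016 kW
Heat removed = 780.96 kJ/min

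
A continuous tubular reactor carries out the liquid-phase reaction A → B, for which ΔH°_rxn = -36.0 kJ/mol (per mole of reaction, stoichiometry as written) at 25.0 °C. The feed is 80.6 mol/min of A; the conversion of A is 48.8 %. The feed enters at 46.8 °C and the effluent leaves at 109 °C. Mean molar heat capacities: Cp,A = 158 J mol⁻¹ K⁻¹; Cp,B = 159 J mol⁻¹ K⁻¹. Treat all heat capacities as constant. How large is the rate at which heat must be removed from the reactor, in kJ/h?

Extent of reaction ξ = 0.488 × 80.6 = 39.333 mol/min
Reaction term: ξ·ΔH°_rxn = 39.333 × -36.0 = -1416 kJ/min
Sensible, feed 46.8→25 °C: -277.62 kJ/min
Outlet flows (mol/min): A 41.267, B 39.333
Sensible, products 25→109 °C: 1073 kJ/min
Q = ΔH = -620.57 kJ/min = -10.343 kW
Heat removed = 37234 kJ/h

Q_out = 37200 kJ/h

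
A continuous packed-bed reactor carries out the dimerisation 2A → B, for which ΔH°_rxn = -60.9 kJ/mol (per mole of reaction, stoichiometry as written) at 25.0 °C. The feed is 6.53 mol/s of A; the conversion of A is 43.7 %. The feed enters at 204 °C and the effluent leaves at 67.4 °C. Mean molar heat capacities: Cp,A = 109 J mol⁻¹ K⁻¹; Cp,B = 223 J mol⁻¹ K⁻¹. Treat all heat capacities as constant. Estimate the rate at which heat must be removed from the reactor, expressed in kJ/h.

Q_out = 662000 kJ/h

Extent of reaction ξ = 0.437 × 6.53 / 2 = 1.4268 mol/s
Reaction term: ξ·ΔH°_rxn = 1.4268 × -60.9 = -86.892 kJ/s
Sensible, feed 204→25 °C: -127.41 kJ/s
Outlet flows (mol/s): A 3.6764, B 1.4268
Sensible, products 25→67.4 °C: 30.482 kJ/s
Q = ΔH = -183.82 kJ/s = -183.82 kW
Heat removed = 661740 kJ/h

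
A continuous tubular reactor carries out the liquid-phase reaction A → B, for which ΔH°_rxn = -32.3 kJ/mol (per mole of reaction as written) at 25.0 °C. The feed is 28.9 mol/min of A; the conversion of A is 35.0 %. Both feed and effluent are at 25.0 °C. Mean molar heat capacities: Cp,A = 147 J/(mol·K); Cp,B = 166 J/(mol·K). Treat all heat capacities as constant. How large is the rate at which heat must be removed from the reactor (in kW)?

Extent of reaction ξ = 0.350 × 28.9 = 10.115 mol/min
Reaction term: ξ·ΔH°_rxn = 10.115 × -32.3 = -326.71 kJ/min
Q = ΔH = -326.71 kJ/min = -5.4452 kW
Heat removed = 5.4452 kW

Q_out = 5.45 kW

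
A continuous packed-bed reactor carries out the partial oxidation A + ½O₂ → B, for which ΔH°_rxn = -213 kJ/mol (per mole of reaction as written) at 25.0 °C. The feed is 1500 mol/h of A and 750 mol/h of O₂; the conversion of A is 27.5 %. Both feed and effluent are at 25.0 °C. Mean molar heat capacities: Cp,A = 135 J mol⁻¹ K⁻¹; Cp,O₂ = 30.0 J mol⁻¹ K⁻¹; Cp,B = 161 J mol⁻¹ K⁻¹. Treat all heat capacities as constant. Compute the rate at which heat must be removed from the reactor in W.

Extent of reaction ξ = 0.275 × 1500 = 412.5 mol/h
Reaction term: ξ·ΔH°_rxn = 412.5 × -213 = -87863 kJ/h
Q = ΔH = -87863 kJ/h = -24.406 kW
Heat removed = 24406 W

Q_out = 24400 W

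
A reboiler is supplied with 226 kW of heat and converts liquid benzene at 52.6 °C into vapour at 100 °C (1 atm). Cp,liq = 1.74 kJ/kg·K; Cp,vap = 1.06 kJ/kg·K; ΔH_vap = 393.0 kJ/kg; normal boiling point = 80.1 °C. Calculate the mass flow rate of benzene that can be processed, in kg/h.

Δh = 1.74×(80.1−52.6) + 393.0 + 1.06×(100−80.1) = 461.94 kJ/kg
Q = 226 kW = 226 kJ/s = 813600 kJ/h
ṁ = Q/Δh = 813600 / 461.94 = 1761.3 kg/h

ṁ = 1760 kg/h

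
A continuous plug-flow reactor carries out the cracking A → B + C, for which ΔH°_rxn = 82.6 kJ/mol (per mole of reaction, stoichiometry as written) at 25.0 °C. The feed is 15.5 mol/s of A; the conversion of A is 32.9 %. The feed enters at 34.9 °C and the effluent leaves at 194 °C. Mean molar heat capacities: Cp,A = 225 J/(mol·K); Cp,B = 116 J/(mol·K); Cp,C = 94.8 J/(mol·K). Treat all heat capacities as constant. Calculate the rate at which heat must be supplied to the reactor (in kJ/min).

Q_in = 57800 kJ/min

Extent of reaction ξ = 0.329 × 15.5 = 5.0995 mol/s
Reaction term: ξ·ΔH°_rxn = 5.0995 × 82.6 = 421.22 kJ/s
Sensible, feed 34.9→25 °C: -34.526 kJ/s
Outlet flows (mol/s): A 10.401, B 5.0995, C 5.0995
Sensible, products 25→194 °C: 577.15 kJ/s
Q = ΔH = 963.84 kJ/s = 963.84 kW
Heat supplied = 57831 kJ/min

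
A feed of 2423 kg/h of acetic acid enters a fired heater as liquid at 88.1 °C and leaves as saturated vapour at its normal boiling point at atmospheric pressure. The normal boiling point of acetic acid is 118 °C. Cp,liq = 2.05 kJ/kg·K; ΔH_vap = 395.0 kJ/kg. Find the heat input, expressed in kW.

Q = 307 kW

liquid 88.1→118 °C: 61.295 kJ/kg
vaporisation at 118 °C: 395 kJ/kg
Δh = 61.295 + 395 = 456.3 kJ/kg
Q = ṁ·Δh = 2423 kg/h × 456.3 kJ/kg = 1.1056e+06 kJ/h
|Q| = 307.11 kW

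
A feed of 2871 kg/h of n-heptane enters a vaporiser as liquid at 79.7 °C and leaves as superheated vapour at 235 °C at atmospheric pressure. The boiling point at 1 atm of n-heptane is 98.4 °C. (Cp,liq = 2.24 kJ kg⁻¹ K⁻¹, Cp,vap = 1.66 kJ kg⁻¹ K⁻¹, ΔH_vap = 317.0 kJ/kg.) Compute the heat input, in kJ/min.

liquid 79.7→98.4 °C: 41.888 kJ/kg
vaporisation at 98.4 °C: 317 kJ/kg
vapour 98.4→235 °C: 226.76 kJ/kg
Δh = 41.888 + 317 + 226.76 = 585.64 kJ/kg
Q = ṁ·Δh = 2871 kg/h × 585.64 kJ/kg = 1.6814e+06 kJ/h
|Q| = 467.05 kW = 28023 kJ/min

Q = 28000 kJ/min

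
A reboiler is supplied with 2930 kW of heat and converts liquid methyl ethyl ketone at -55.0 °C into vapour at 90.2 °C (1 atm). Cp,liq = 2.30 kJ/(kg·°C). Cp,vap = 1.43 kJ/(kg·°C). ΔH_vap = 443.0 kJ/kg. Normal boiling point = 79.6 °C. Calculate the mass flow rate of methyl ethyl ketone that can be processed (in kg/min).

ṁ = 229 kg/min

Δh = 2.30×(79.6−-55.0) + 443.0 + 1.43×(90.2−79.6) = 767.74 kJ/kg
Q = 2930 kW = 2930 kJ/s = 175800 kJ/min
ṁ = Q/Δh = 175800 / 767.74 = 228.98 kg/min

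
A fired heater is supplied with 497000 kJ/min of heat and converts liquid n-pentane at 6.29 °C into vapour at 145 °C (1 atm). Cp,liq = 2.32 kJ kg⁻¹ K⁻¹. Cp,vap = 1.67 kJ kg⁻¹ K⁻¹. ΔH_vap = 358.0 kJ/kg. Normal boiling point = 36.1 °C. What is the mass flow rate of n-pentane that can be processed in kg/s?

Δh = 2.32×(36.1−6.29) + 358.0 + 1.67×(145−36.1) = 609.02 kJ/kg
Q = 497000 kJ/min = 8283.3 kJ/s = 8283.3 kJ/s
ṁ = Q/Δh = 8283.3 / 609.02 = 13.601 kg/s

ṁ = 13.6 kg/s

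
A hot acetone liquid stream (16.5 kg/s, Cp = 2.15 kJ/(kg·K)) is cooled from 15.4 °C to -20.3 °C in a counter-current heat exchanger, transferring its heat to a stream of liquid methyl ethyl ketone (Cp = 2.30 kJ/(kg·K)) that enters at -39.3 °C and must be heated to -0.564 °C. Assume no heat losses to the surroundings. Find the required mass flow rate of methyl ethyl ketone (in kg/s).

Heat released by hot stream: Q = 16.5 × 2.15 × (15.4 − -20.3) = 1266.5 kJ/s
Energy balance on cold side (adiabatic exchanger): Q = ṁ_c·Cp_c·(T_c,out − T_c,in)
ṁ_c = 1266.5 / [2.30 × (-0.564 − -39.3)] = 14.215 kg/s

ṁ_c = 14.2 kg/s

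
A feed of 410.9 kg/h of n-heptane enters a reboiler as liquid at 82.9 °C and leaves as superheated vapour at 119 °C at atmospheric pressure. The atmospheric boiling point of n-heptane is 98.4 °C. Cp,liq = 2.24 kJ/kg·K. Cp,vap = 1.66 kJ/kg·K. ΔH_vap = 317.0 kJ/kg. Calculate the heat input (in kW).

Q = 44.0 kW

liquid 82.9→98.4 °C: 34.72 kJ/kg
vaporisation at 98.4 °C: 317 kJ/kg
vapour 98.4→119 °C: 34.196 kJ/kg
Δh = 34.72 + 317 + 34.196 = 385.92 kJ/kg
Q = ṁ·Δh = 410.9 kg/h × 385.92 kJ/kg = 158570 kJ/h
|Q| = 44.048 kW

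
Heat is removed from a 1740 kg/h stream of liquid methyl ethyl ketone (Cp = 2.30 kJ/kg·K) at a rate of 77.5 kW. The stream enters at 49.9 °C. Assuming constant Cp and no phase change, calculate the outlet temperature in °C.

T_out = -19.8 °C

Q = 77.5 kW = 279000 kJ/h
ΔT = Q/(ṁ·Cp) = 279000/(1740×2.30) = 69.715 K
T_out = 49.9 − 69.715 = -19.815 °C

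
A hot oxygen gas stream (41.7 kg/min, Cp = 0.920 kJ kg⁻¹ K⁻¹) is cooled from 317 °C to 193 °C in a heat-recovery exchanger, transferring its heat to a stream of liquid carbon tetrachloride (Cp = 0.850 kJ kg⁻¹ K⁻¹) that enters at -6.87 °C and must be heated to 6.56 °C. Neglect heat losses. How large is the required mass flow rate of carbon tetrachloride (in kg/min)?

Heat released by hot stream: Q = 41.7 × 0.920 × (317 − 193) = 4757.1 kJ/min
Energy balance on cold side (adiabatic exchanger): Q = ṁ_c·Cp_c·(T_c,out − T_c,in)
ṁ_c = 4757.1 / [0.850 × (6.56 − -6.87)] = 416.73 kg/min

ṁ_c = 417 kg/min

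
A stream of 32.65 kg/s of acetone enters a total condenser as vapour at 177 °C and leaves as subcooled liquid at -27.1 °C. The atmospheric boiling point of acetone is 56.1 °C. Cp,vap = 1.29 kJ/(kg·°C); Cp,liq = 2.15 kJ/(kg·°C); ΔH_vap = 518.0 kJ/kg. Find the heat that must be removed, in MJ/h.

vapour 177→56.1 °C: -155.96 kJ/kg
condensation at 56.1 °C: -518 kJ/kg
liquid 56.1→-27.1 °C: -178.88 kJ/kg
Δh = -155.96 + -518 + -178.88 = -852.84 kJ/kg
Q = ṁ·Δh = 32.65 kg/s × -852.84 kJ/kg = -27845 kJ/s
|Q| = 27845 kW = 100240 MJ/h

Q_c = 100000 MJ/h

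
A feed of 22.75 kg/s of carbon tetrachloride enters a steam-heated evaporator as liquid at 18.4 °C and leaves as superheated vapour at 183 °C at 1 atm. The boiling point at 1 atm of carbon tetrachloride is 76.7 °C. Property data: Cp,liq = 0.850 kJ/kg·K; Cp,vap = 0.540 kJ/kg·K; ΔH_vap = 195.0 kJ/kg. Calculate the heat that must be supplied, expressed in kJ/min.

liquid 18.4→76.7 °C: 49.555 kJ/kg
vaporisation at 76.7 °C: 195 kJ/kg
vapour 76.7→183 °C: 57.402 kJ/kg
Δh = 49.555 + 195 + 57.402 = 301.96 kJ/kg
Q = ṁ·Δh = 22.75 kg/s × 301.96 kJ/kg = 6869.5 kJ/s
|Q| = 6869.5 kW = 412170 kJ/min

Q = 412000 kJ/min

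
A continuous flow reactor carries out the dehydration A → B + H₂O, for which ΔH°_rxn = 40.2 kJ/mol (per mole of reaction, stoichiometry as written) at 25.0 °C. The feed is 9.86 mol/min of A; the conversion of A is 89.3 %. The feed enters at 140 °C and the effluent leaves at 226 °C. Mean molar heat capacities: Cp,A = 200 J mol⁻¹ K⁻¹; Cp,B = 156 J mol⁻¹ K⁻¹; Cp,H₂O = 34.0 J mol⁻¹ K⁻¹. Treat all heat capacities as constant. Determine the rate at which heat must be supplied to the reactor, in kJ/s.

Extent of reaction ξ = 0.893 × 9.86 = 8.805 mol/min
Reaction term: ξ·ΔH°_rxn = 8.805 × 40.2 = 353.96 kJ/min
Sensible, feed 140→25 °C: -226.78 kJ/min
Outlet flows (mol/min): A 1.055, B 8.805, H₂O 8.805
Sensible, products 25→226 °C: 378.67 kJ/min
Q = ΔH = 505.85 kJ/min = 8.4309 kW
Heat supplied = 8.4309 kJ/s

Q_in = 8.43 kJ/s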